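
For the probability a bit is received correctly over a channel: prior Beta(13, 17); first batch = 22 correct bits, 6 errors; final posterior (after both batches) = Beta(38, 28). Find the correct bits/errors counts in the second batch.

3 correct bits and 5 errors

Because Beta–binomial updating is additive in the counts, the combined data contributed (α_post−α_prior, β_post−β_prior) successes and failures.
Total across both batches: 38−13=25 correct bits, 28−17=11 errors.
Subtract the first batch: 25−22=3 correct bits and 11−6=5 errors.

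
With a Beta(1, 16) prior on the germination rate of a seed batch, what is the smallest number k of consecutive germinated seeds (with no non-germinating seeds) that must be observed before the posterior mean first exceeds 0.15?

k = 2

After k germinated seeds and 0 non-germinating seeds the posterior is Beta(1+k, 16), with mean (1+k)/(1+16+k).
Set (1+k)/(17+k) > 0.15 and solve: k > (0.15·17 − 1)/(1 − 0.15) = 1.824.
The smallest integer exceeding 1.824 is 2.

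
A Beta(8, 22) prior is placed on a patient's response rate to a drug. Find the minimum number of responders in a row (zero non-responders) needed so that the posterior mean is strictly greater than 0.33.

k = 3

After k responders and 0 non-responders the posterior is Beta(8+k, 22), with mean (8+k)/(8+22+k).
Set (8+k)/(30+k) > 0.33 and solve: k > (0.33·30 − 8)/(1 − 0.33) = 2.836.
The smallest integer exceeding 2.836 is 3.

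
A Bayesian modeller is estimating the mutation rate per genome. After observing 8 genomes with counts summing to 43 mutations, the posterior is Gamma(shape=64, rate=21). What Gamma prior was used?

A Gamma(α, β) prior (rate parametrization) on a Poisson rate with n observations summing to S gives posterior Gamma(α+S, β+n).
So α = 64 − 43 = 21 and β = 21 − 8 = 13.

Gamma(shape=21, rate=13)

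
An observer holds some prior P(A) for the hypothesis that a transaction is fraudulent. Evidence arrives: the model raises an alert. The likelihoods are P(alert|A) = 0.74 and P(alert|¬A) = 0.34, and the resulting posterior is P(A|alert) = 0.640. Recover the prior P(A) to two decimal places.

P(A) = 0.45

In odds form, posterior odds = prior odds × likelihood ratio, so prior odds = posterior odds ÷ LR.
Posterior odds = 0.640/(1−0.640) = 1.7778. LR = 0.74/0.34 = 2.1765.
Prior odds = 1.7778/2.1765 = 0.8168, so P(A) = 0.8168/(1+0.8168) ≈ 0.45.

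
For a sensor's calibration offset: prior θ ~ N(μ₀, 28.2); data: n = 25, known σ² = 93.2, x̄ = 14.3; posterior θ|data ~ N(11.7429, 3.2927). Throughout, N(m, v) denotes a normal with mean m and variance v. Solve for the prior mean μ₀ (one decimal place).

The posterior mean is a precision-weighted average: μ_n = (τ₀μ₀ + τ_data·x̄)/(τ₀+τ_data), with τ₀=1/σ₀² and τ_data=n/σ².
Here τ₀ = 1/28.2 = 0.035461 and τ_data = 25/93.2 = 0.268240, so τ_n = 0.303701.
Rearranging for μ₀: μ₀ = (μ_n·τ_n − τ_data·x̄)/τ₀ = (11.7429·0.303701 − 0.268240·14.3) / 0.035461 = -0.269502/0.035461 ≈ -7.6.

μ₀ = -7.6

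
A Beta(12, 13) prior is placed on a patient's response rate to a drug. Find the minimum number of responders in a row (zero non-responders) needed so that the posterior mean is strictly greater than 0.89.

k = 94

After k responders and 0 non-responders the posterior is Beta(12+k, 13), with mean (12+k)/(12+13+k).
Set (12+k)/(25+k) > 0.89 and solve: k > (0.89·25 − 12)/(1 − 0.89) = 93.182.
The smallest integer exceeding 93.182 is 94.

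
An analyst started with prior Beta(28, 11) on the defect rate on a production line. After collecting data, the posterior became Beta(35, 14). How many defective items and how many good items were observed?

Beta is conjugate to the binomial likelihood: posterior = Beta(α+s, β+f).
Match parameters: s=35−28=7, f=14−11=3.

7 defective items and 3 good items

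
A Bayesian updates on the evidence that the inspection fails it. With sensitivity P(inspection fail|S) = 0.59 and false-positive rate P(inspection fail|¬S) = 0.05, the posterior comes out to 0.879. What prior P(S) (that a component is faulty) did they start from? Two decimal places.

In odds form, posterior odds = prior odds × likelihood ratio, so prior odds = posterior odds ÷ LR.
Posterior odds = 0.879/(1−0.879) = 7.2645. LR = 0.59/0.05 = 11.8000.
Prior odds = 7.2645/11.8000 = 0.6156, so P(S) = 0.6156/(1+0.6156) ≈ 0.38.

P(S) = 0.38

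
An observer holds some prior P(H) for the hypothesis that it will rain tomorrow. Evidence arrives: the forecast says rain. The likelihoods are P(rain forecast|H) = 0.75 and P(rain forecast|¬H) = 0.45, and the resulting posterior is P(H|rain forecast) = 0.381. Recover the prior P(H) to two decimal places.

P(H) = 0.27

In odds form, posterior odds = prior odds × likelihood ratio, so prior odds = posterior odds ÷ LR.
Posterior odds = 0.381/(1−0.381) = 0.6155. LR = 0.75/0.45 = 1.6667.
Prior odds = 0.6155/1.6667 = 0.3693, so P(H) = 0.3693/(1+0.3693) ≈ 0.27.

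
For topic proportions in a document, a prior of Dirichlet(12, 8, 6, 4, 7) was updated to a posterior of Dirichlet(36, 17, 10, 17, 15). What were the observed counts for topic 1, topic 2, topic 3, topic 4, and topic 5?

counts (24, 9, 4, 13, 8)

For a Dirichlet(α) prior with multinomial counts c, the posterior is Dirichlet(α + c) componentwise.
Counts are posterior − prior componentwise: 36−12=24, 17−8=9, 10−6=4, 17−4=13, 15−7=8.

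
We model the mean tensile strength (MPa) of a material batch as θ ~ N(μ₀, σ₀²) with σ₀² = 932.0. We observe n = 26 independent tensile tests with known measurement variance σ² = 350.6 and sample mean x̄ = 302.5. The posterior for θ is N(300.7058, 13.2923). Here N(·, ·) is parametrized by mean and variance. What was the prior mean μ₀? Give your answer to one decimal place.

μ₀ = 176.7

With known observation variance, the Normal–Normal posterior has precision τ_n = τ₀ + n/σ² and mean μ_n = (τ₀μ₀ + (n/σ²)x̄)/τ_n.
Here τ₀ = 1/932.0 = 0.001073 and τ_data = 26/350.6 = 0.074159, so τ_n = 0.075232.
Rearranging for μ₀: μ₀ = (μ_n·τ_n − τ_data·x̄)/τ₀ = (300.7058·0.075232 − 0.074159·302.5) / 0.001073 = 0.189601/0.001073 ≈ 176.7.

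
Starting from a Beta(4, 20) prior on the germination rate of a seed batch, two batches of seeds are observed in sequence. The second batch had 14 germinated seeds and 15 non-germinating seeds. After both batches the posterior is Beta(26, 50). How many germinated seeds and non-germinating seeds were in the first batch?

Because Beta–binomial updating is additive in the counts, the combined data contributed (α_post−α_prior, β_post−β_prior) successes and failures.
Total across both batches: 26−4=22 germinated seeds, 50−20=30 non-germinating seeds.
Subtract the second batch: 22−14=8 germinated seeds and 30−15=15 non-germinating seeds.

8 germinated seeds and 15 non-germinating seeds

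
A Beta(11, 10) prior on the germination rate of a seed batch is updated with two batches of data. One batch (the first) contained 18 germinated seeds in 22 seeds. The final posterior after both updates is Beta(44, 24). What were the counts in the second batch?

Because Beta–binomial updating is additive in the counts, the combined data contributed (α_post−α_prior, β_post−β_prior) successes and failures.
Total across both batches: 44−11=33 germinated seeds, 24−10=14 non-germinating seeds.
Subtract the first batch: 33−18=15 germinated seeds and 14−4=10 non-germinating seeds.

15 germinated seeds and 10 non-germinating seeds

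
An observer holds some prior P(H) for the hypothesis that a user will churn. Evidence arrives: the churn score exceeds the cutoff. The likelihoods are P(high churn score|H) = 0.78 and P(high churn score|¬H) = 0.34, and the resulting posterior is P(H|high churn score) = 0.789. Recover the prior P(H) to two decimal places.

P(H) = 0.62

In odds form, posterior odds = prior odds × likelihood ratio, so prior odds = posterior odds ÷ LR.
Posterior odds = 0.789/(1−0.789) = 3.7393. LR = 0.78/0.34 = 2.2941.
Prior odds = 3.7393/2.2941 = 1.6300, so P(H) = 1.6300/(1+1.6300) ≈ 0.62.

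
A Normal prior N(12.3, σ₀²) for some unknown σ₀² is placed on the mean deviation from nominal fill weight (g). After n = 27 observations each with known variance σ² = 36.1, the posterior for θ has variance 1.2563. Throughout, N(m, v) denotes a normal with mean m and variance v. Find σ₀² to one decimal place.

σ₀² = 20.8

For the Normal–Normal model with known σ², precisions add: τ_n = τ₀ + n/σ².
So 1/σ₀² = 1/1.2563 − 27/36.1 = 0.795988 − 0.747922 = 0.048066.
Hence σ₀² = 1/0.048066 ≈ 20.8.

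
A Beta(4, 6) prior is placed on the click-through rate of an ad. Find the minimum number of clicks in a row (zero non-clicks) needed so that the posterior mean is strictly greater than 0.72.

After k clicks and 0 non-clicks the posterior is Beta(4+k, 6), with mean (4+k)/(4+6+k).
Set (4+k)/(10+k) > 0.72 and solve: k > (0.72·10 − 4)/(1 − 0.72) = 11.429.
The smallest integer exceeding 11.429 is 12.

k = 12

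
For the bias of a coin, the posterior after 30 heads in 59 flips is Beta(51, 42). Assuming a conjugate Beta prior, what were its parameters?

Beta(21, 13)

Under Beta–binomial conjugacy the posterior parameters are (α+s, β+f).
Subtract the data counts: 51−30=21, 42−29=13.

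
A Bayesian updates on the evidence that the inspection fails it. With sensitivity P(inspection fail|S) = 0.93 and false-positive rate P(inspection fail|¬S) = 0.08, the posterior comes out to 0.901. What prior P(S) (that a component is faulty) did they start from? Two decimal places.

P(S) = 0.44

In odds form, posterior odds = prior odds × likelihood ratio, so prior odds = posterior odds ÷ LR.
Posterior odds = 0.901/(1−0.901) = 9.1010. LR = 0.93/0.08 = 11.6250.
Prior odds = 9.1010/11.6250 = 0.7829, so P(S) = 0.7829/(1+0.7829) ≈ 0.44.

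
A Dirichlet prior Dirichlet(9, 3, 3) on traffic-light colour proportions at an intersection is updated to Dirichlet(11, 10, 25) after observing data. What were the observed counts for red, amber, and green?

For a Dirichlet(α) prior with multinomial counts c, the posterior is Dirichlet(α + c) componentwise.
Counts are posterior − prior componentwise: 11−9=2, 10−3=7, 25−3=22.

counts (2, 7, 22)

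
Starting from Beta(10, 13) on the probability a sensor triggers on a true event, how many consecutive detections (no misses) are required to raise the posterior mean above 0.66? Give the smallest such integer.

k = 16

After k detections and 0 misses the posterior is Beta(10+k, 13), with mean (10+k)/(10+13+k).
Set (10+k)/(23+k) > 0.66 and solve: k > (0.66·23 − 10)/(1 − 0.66) = 15.235.
The smallest integer exceeding 15.235 is 16.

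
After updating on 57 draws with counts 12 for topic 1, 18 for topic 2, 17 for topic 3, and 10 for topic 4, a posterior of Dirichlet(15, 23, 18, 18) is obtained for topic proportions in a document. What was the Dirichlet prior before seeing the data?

Dirichlet(3, 5, 1, 8)

For a Dirichlet(α) prior with multinomial counts c, the posterior is Dirichlet(α + c) componentwise.
Subtract each count from the matching posterior parameter: 15−12=3, 23−18=5, 18−17=1, 18−10=8.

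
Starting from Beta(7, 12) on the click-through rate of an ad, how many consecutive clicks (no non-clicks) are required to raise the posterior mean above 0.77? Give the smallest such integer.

After k clicks and 0 non-clicks the posterior is Beta(7+k, 12), with mean (7+k)/(7+12+k).
Set (7+k)/(19+k) > 0.77 and solve: k > (0.77·19 − 7)/(1 − 0.77) = 33.174.
The smallest integer exceeding 33.174 is 34.

k = 34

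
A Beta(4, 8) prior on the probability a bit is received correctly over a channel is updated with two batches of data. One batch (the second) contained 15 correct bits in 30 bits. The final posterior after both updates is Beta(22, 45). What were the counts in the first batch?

Because Beta–binomial updating is additive in the counts, the combined data contributed (α_post−α_prior, β_post−β_prior) successes and failures.
Total across both batches: 22−4=18 correct bits, 45−8=37 errors.
Subtract the second batch: 18−15=3 correct bits and 37−15=22 errors.

3 correct bits and 22 errors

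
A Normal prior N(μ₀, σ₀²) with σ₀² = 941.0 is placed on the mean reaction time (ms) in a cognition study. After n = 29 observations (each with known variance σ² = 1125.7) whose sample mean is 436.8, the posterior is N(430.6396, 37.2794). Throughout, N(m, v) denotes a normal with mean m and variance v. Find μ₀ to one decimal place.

The posterior mean is a precision-weighted average: μ_n = (τ₀μ₀ + τ_data·x̄)/(τ₀+τ_data), with τ₀=1/σ₀² and τ_data=n/σ².
Here τ₀ = 1/941.0 = 0.001063 and τ_data = 29/1125.7 = 0.025762, so τ_n = 0.026825.
Rearranging for μ₀: μ₀ = (μ_n·τ_n − τ_data·x̄)/τ₀ = (430.6396·0.026825 − 0.025762·436.8) / 0.001063 = 0.299066/0.001063 ≈ 281.3.

μ₀ = 281.3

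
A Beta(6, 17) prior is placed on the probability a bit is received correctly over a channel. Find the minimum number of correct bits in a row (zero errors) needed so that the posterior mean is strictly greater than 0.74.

After k correct bits and 0 errors the posterior is Beta(6+k, 17), with mean (6+k)/(6+17+k).
Set (6+k)/(23+k) > 0.74 and solve: k > (0.74·23 − 6)/(1 − 0.74) = 42.385.
The smallest integer exceeding 42.385 is 43.

k = 43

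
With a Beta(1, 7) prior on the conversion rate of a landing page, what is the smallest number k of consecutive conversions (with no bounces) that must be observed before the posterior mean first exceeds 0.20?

After k conversions and 0 bounces the posterior is Beta(1+k, 7), with mean (1+k)/(1+7+k).
Set (1+k)/(8+k) > 0.20 and solve: k > (0.20·8 − 1)/(1 − 0.20) = 0.750.
The smallest integer exceeding 0.750 is 1.

k = 1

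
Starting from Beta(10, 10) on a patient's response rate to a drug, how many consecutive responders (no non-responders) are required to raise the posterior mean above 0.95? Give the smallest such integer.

k = 181

After k responders and 0 non-responders the posterior is Beta(10+k, 10), with mean (10+k)/(10+10+k).
Set (10+k)/(20+k) > 0.95 and solve: k > (0.95·20 − 10)/(1 − 0.95) = 180.000.
The smallest integer exceeding 180.000 is 181, and checking k=181: (191)/(201) = 0.9502 > 0.95.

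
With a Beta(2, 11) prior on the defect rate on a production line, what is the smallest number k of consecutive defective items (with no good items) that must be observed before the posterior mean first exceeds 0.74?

After k defective items and 0 good items the posterior is Beta(2+k, 11), with mean (2+k)/(2+11+k).
Set (2+k)/(13+k) > 0.74 and solve: k > (0.74·13 − 2)/(1 − 0.74) = 29.308.
The smallest integer exceeding 29.308 is 30, and checking k=30: (32)/(43) = 0.7442 > 0.74.

k = 30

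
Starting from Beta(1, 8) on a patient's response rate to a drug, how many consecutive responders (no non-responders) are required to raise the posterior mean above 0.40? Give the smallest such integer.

After k responders and 0 non-responders the posterior is Beta(1+k, 8), with mean (1+k)/(1+8+k).
Set (1+k)/(9+k) > 0.40 and solve: k > (0.40·9 − 1)/(1 − 0.40) = 4.333.
The smallest integer exceeding 4.333 is 5.

k = 5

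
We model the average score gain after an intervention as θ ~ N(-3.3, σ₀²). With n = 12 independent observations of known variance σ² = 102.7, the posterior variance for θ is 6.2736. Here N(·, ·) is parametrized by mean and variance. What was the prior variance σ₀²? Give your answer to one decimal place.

σ₀² = 23.5

For the Normal–Normal model with known σ², precisions add: τ_n = τ₀ + n/σ².
So 1/σ₀² = 1/6.2736 − 12/102.7 = 0.159398 − 0.116845 = 0.042553.
Hence σ₀² = 1/0.042553 ≈ 23.5.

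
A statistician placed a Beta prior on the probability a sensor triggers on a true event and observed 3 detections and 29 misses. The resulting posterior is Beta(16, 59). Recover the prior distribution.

Beta(13, 30)

A Beta(a, b) prior with s successes and f failures in binomial data gives a Beta(a+s, b+f) posterior.
Subtract the data counts: 16−3=13, 59−29=30.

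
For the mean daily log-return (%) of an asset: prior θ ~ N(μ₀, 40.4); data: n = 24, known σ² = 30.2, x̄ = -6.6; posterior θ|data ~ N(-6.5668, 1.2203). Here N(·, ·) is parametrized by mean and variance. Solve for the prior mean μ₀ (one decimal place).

μ₀ = -5.5

The posterior mean is a precision-weighted average: μ_n = (τ₀μ₀ + τ_data·x̄)/(τ₀+τ_data), with τ₀=1/σ₀² and τ_data=n/σ².
Here τ₀ = 1/40.4 = 0.024752 and τ_data = 24/30.2 = 0.794702, so τ_n = 0.819454.
Rearranging for μ₀: μ₀ = (μ_n·τ_n − τ_data·x̄)/τ₀ = (-6.5668·0.819454 − 0.794702·-6.6) / 0.024752 = -0.136157/0.024752 ≈ -5.5.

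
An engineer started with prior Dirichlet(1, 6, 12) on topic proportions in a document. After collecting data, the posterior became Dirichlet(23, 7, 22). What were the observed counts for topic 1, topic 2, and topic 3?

For a Dirichlet(α) prior with multinomial counts c, the posterior is Dirichlet(α + c) componentwise.
Counts are posterior − prior componentwise: 23−1=22, 7−6=1, 22−12=10.

counts (22, 1, 10)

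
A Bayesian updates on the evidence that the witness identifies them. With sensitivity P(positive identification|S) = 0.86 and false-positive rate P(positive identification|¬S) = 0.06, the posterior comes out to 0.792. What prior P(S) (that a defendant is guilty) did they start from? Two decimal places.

P(S) = 0.21

Bayes' rule in odds form gives O(S|E) = O(S)·[P(E|S)/P(E|¬S)], hence O(S) = O(S|E)/LR.
Posterior odds = 0.792/(1−0.792) = 3.8077. LR = 0.86/0.06 = 14.3333.
Prior odds = 3.8077/14.3333 = 0.2657, so P(S) = 0.2657/(1+0.2657) ≈ 0.21.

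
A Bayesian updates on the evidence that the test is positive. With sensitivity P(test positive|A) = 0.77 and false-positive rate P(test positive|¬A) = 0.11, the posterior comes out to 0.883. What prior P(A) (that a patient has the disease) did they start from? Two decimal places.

In odds form, posterior odds = prior odds × likelihood ratio, so prior odds = posterior odds ÷ LR.
Posterior odds = 0.883/(1−0.883) = 7.5470. LR = 0.77/0.11 = 7.0000.
Prior odds = 7.5470/7.0000 = 1.0781, so P(A) = 1.0781/(1+1.0781) ≈ 0.52.

P(A) = 0.52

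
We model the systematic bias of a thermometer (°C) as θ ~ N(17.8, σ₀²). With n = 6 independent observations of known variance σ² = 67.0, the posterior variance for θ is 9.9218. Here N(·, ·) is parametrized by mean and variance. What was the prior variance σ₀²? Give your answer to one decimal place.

σ₀² = 89.0

Posterior precision equals prior precision plus data precision: 1/σ_n² = 1/σ₀² + n/σ².
So 1/σ₀² = 1/9.9218 − 6/67.0 = 0.100788 − 0.089552 = 0.011236.
Hence σ₀² = 1/0.011236 ≈ 89.0.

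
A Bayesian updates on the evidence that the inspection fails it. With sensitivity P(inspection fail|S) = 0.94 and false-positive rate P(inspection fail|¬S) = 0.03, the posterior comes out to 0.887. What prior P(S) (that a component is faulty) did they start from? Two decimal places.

P(S) = 0.20

In odds form, posterior odds = prior odds × likelihood ratio, so prior odds = posterior odds ÷ LR.
Posterior odds = 0.887/(1−0.887) = 7.8496. LR = 0.94/0.03 = 31.3333.
Prior odds = 7.8496/31.3333 = 0.2505, so P(S) = 0.2505/(1+0.2505) ≈ 0.20.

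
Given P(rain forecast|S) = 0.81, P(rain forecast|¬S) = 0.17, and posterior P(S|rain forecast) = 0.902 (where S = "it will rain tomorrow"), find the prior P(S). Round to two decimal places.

P(S) = 0.66

Bayes' rule in odds form gives O(S|E) = O(S)·[P(E|S)/P(E|¬S)], hence O(S) = O(S|E)/LR.
Posterior odds = 0.902/(1−0.902) = 9.2041. LR = 0.81/0.17 = 4.7647.
Prior odds = 9.2041/4.7647 = 1.9317, so P(S) = 1.9317/(1+1.9317) ≈ 0.66.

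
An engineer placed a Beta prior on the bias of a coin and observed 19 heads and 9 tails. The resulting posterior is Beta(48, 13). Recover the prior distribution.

Beta is conjugate to the binomial likelihood: posterior = Beta(a+s, b+f).
So a = 48 − 19 = 29 and b = 13 − 9 = 4.

Beta(29, 4)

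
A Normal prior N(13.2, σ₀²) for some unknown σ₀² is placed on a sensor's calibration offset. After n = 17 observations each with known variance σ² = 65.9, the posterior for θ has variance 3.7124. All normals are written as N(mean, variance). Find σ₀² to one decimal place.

σ₀² = 87.7

For the Normal–Normal model with known σ², precisions add: τ_n = τ₀ + n/σ².
So 1/σ₀² = 1/3.7124 − 17/65.9 = 0.269368 − 0.257967 = 0.011401.
Hence σ₀² = 1/0.011401 ≈ 87.7.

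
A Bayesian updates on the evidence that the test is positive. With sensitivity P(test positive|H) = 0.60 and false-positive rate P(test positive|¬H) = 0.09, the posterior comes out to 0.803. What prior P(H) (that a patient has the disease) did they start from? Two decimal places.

In odds form, posterior odds = prior odds × likelihood ratio, so prior odds = posterior odds ÷ LR.
Posterior odds = 0.803/(1−0.803) = 4.0761. LR = 0.60/0.09 = 6.6667.
Prior odds = 4.0761/6.6667 = 0.6114, so P(H) = 0.6114/(1+0.6114) ≈ 0.38.

P(H) = 0.38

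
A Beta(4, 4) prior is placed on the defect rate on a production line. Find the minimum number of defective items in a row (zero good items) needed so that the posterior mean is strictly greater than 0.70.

After k defective items and 0 good items the posterior is Beta(4+k, 4), with mean (4+k)/(4+4+k).
Set (4+k)/(8+k) > 0.70 and solve: k > (0.70·8 − 4)/(1 − 0.70) = 5.333.
The smallest integer exceeding 5.333 is 6.

k = 6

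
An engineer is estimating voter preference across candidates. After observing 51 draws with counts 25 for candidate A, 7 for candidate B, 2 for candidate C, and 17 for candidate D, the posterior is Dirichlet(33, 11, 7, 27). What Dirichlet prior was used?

Dirichlet(8, 4, 5, 10)

For a Dirichlet(α) prior with multinomial counts c, the posterior is Dirichlet(α + c) componentwise.
Subtract each count from the matching posterior parameter: 33−25=8, 11−7=4, 7−2=5, 27−17=10.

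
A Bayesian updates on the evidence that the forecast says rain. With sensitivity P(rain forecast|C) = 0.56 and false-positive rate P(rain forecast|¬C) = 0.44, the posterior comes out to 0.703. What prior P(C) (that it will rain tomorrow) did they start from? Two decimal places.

P(C) = 0.65

Bayes' rule in odds form gives O(C|E) = O(C)·[P(E|C)/P(E|¬C)], hence O(C) = O(C|E)/LR.
Posterior odds = 0.703/(1−0.703) = 2.3670. LR = 0.56/0.44 = 1.2727.
Prior odds = 2.3670/1.2727 = 1.8598, so P(C) = 1.8598/(1+1.8598) ≈ 0.65.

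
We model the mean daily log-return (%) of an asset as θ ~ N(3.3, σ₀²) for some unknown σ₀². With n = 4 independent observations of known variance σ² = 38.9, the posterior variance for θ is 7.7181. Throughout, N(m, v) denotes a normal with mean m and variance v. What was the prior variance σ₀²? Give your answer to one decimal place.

Posterior precision equals prior precision plus data precision: 1/σ_n² = 1/σ₀² + n/σ².
So 1/σ₀² = 1/7.7181 − 4/38.9 = 0.129566 − 0.102828 = 0.026738.
Hence σ₀² = 1/0.026738 ≈ 37.4.

σ₀² = 37.4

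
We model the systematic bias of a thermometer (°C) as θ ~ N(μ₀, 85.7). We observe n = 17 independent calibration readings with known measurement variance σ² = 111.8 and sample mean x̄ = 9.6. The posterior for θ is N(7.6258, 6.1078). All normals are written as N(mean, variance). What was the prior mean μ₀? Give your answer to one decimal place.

μ₀ = -18.1

The posterior mean is a precision-weighted average: μ_n = (τ₀μ₀ + τ_data·x̄)/(τ₀+τ_data), with τ₀=1/σ₀² and τ_data=n/σ².
Here τ₀ = 1/85.7 = 0.011669 and τ_data = 17/111.8 = 0.152057, so τ_n = 0.163726.
Rearranging for μ₀: μ₀ = (μ_n·τ_n − τ_data·x̄)/τ₀ = (7.6258·0.163726 − 0.152057·9.6) / 0.011669 = -0.211205/0.011669 ≈ -18.1.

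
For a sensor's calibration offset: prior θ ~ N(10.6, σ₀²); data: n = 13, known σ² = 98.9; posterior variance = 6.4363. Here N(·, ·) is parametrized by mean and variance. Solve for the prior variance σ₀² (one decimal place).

σ₀² = 41.8

For the Normal–Normal model with known σ², precisions add: τ_n = τ₀ + n/σ².
So 1/σ₀² = 1/6.4363 − 13/98.9 = 0.155369 − 0.131446 = 0.023923.
Hence σ₀² = 1/0.023923 ≈ 41.8.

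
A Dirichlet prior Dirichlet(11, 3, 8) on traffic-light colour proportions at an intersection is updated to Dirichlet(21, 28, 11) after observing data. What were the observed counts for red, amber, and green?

counts (10, 25, 3)

For a Dirichlet(α) prior with multinomial counts c, the posterior is Dirichlet(α + c) componentwise.
Counts are posterior − prior componentwise: 21−11=10, 28−3=25, 11−8=3.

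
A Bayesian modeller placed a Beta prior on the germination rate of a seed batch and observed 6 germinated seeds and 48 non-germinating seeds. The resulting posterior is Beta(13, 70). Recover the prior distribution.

Beta(7, 22)

A Beta(a, b) prior with s successes and f failures in binomial data gives a Beta(a+s, b+f) posterior.
So a = 13 − 6 = 7 and b = 70 − 48 = 22.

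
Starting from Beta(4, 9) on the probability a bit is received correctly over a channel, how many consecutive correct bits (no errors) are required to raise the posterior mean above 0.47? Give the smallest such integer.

After k correct bits and 0 errors the posterior is Beta(4+k, 9), with mean (4+k)/(4+9+k).
Set (4+k)/(13+k) > 0.47 and solve: k > (0.47·13 − 4)/(1 − 0.47) = 3.981.
The smallest integer exceeding 3.981 is 4.

k = 4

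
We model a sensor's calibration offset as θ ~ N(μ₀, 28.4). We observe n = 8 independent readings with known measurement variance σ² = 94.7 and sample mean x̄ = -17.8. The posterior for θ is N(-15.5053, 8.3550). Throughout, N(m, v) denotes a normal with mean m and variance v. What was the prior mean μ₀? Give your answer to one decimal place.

The posterior mean is a precision-weighted average: μ_n = (τ₀μ₀ + τ_data·x̄)/(τ₀+τ_data), with τ₀=1/σ₀² and τ_data=n/σ².
Here τ₀ = 1/28.4 = 0.035211 and τ_data = 8/94.7 = 0.084477, so τ_n = 0.119688.
Rearranging for μ₀: μ₀ = (μ_n·τ_n − τ_data·x̄)/τ₀ = (-15.5053·0.119688 − 0.084477·-17.8) / 0.035211 = -0.352108/0.035211 ≈ -10.0.

μ₀ = -10.0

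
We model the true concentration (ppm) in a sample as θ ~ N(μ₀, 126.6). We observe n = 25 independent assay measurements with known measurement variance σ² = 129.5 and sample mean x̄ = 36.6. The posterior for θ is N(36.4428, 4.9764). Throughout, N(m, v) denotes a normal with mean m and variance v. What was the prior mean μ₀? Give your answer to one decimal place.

The posterior mean is a precision-weighted average: μ_n = (τ₀μ₀ + τ_data·x̄)/(τ₀+τ_data), with τ₀=1/σ₀² and τ_data=n/σ².
Here τ₀ = 1/126.6 = 0.007899 and τ_data = 25/129.5 = 0.193050, so τ_n = 0.200949.
Rearranging for μ₀: μ₀ = (μ_n·τ_n − τ_data·x̄)/τ₀ = (36.4428·0.200949 − 0.193050·36.6) / 0.007899 = 0.257514/0.007899 ≈ 32.6.

μ₀ = 32.6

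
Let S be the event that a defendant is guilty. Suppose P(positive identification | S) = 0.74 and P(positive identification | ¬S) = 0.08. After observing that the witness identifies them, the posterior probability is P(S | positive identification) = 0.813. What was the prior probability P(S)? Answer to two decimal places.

Bayes' rule in odds form gives O(S|E) = O(S)·[P(E|S)/P(E|¬S)], hence O(S) = O(S|E)/LR.
Posterior odds = 0.813/(1−0.813) = 4.3476. LR = 0.74/0.08 = 9.2500.
Prior odds = 4.3476/9.2500 = 0.4700, so P(S) = 0.4700/(1+0.4700) ≈ 0.32.

P(S) = 0.32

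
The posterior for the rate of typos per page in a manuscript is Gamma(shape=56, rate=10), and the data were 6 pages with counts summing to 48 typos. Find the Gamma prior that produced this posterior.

A Gamma(α, β) prior (rate parametrization) on a Poisson rate with n observations summing to S gives posterior Gamma(α+S, β+n).
So α = 56 − 48 = 8 and β = 10 − 6 = 4.

Gamma(shape=8, rate=4)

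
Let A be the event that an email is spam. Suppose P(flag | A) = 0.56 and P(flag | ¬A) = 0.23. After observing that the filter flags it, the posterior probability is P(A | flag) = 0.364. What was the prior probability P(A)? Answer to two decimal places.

P(A) = 0.19

Bayes' rule in odds form gives O(A|E) = O(A)·[P(E|A)/P(E|¬A)], hence O(A) = O(A|E)/LR.
Posterior odds = 0.364/(1−0.364) = 0.5723. LR = 0.56/0.23 = 2.4348.
Prior odds = 0.5723/2.4348 = 0.2351, so P(A) = 0.2351/(1+0.2351) ≈ 0.19.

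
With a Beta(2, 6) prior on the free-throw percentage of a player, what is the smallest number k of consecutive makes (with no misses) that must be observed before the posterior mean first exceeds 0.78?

After k makes and 0 misses the posterior is Beta(2+k, 6), with mean (2+k)/(2+6+k).
Set (2+k)/(8+k) > 0.78 and solve: k > (0.78·8 − 2)/(1 − 0.78) = 19.273.
The smallest integer exceeding 19.273 is 20.

k = 20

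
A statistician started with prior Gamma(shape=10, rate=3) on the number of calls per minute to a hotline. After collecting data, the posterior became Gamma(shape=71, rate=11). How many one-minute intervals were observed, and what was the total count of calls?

n = 8 one-minute intervals with total 61 calls

A Gamma(α, β) prior (rate parametrization) on a Poisson rate with n observations summing to S gives posterior Gamma(α+S, β+n).
Matching: Σxᵢ = 71 − 10 = 61 and n = 11 − 3 = 8.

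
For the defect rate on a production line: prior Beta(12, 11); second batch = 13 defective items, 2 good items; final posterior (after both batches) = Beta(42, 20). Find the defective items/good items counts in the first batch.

Sequential conjugate updates are equivalent to a single update on the pooled data, so total successes = posterior α − prior α and total failures = posterior β − prior β.
Total across both batches: 42−12=30 defective items, 20−11=9 good items.
Subtract the second batch: 30−13=17 defective items and 9−2=7 good items.

17 defective items and 7 good items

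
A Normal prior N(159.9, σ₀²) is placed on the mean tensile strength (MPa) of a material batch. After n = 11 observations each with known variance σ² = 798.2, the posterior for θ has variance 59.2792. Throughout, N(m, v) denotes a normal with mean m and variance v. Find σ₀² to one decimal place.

σ₀² = 323.8

Posterior precision equals prior precision plus data precision: 1/σ_n² = 1/σ₀² + n/σ².
So 1/σ₀² = 1/59.2792 − 11/798.2 = 0.016869 − 0.013781 = 0.003088.
Hence σ₀² = 1/0.003088 ≈ 323.8.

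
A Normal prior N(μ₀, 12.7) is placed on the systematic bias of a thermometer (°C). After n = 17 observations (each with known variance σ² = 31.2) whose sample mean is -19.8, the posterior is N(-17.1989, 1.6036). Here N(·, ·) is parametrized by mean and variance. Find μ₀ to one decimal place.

μ₀ = 0.8

With known observation variance, the Normal–Normal posterior has precision τ_n = τ₀ + n/σ² and mean μ_n = (τ₀μ₀ + (n/σ²)x̄)/τ_n.
Here τ₀ = 1/12.7 = 0.078740 and τ_data = 17/31.2 = 0.544872, so τ_n = 0.623612.
Rearranging for μ₀: μ₀ = (μ_n·τ_n − τ_data·x̄)/τ₀ = (-17.1989·0.623612 − 0.544872·-19.8) / 0.078740 = 0.063025/0.078740 ≈ 0.8.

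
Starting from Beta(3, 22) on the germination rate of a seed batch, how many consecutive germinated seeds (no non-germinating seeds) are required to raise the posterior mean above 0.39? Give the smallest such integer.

After k germinated seeds and 0 non-germinating seeds the posterior is Beta(3+k, 22), with mean (3+k)/(3+22+k).
Set (3+k)/(25+k) > 0.39 and solve: k > (0.39·25 − 3)/(1 − 0.39) = 11.066.
The smallest integer exceeding 11.066 is 12.

k = 12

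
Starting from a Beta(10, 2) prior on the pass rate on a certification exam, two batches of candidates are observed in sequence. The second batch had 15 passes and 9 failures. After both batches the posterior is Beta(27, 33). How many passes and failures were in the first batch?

Because Beta–binomial updating is additive in the counts, the combined data contributed (α_post−α_prior, β_post−β_prior) successes and failures.
Total across both batches: 27−10=17 passes, 33−2=31 failures.
Subtract the second batch: 17−15=2 passes and 31−9=22 failures.

2 passes and 22 failures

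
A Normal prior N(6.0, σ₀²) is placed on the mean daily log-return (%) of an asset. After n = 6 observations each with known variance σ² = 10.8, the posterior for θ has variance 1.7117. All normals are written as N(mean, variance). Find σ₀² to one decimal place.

For the Normal–Normal model with known σ², precisions add: τ_n = τ₀ + n/σ².
So 1/σ₀² = 1/1.7117 − 6/10.8 = 0.584215 − 0.555556 = 0.028659.
Hence σ₀² = 1/0.028659 ≈ 34.9.

σ₀² = 34.9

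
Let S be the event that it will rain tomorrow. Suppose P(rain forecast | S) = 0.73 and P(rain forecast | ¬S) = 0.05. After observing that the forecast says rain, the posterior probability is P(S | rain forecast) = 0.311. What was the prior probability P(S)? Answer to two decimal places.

P(S) = 0.03

In odds form, posterior odds = prior odds × likelihood ratio, so prior odds = posterior odds ÷ LR.
Posterior odds = 0.311/(1−0.311) = 0.4514. LR = 0.73/0.05 = 14.6000.
Prior odds = 0.4514/14.6000 = 0.0309, so P(S) = 0.0309/(1+0.0309) ≈ 0.03.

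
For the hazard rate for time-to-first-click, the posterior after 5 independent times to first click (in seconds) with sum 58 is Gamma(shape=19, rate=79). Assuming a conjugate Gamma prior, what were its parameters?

Gamma(shape=14, rate=21)

For an exponential likelihood with a Gamma(α, β) prior on the rate, n observations with total T give posterior Gamma(α+n, β+T).
So α = 19 − 5 = 14 and β = 79 − 58 = 21.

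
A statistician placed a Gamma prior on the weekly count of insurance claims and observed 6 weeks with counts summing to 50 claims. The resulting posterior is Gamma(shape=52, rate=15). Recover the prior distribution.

Gamma–Poisson conjugacy: posterior shape = α + Σxᵢ, posterior rate = β + n.
So α = 52 − 50 = 2 and β = 15 − 6 = 9.

Gamma(shape=2, rate=9)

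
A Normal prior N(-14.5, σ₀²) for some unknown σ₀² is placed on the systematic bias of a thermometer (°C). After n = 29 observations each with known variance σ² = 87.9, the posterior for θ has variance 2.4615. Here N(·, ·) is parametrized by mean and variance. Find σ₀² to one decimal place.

For the Normal–Normal model with known σ², precisions add: τ_n = τ₀ + n/σ².
So 1/σ₀² = 1/2.4615 − 29/87.9 = 0.406256 − 0.329920 = 0.076336.
Hence σ₀² = 1/0.076336 ≈ 13.1.

σ₀² = 13.1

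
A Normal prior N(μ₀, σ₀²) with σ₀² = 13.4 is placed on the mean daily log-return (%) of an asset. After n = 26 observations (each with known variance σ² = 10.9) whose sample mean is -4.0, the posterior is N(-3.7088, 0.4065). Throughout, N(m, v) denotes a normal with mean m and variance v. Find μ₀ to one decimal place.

μ₀ = 5.6

With known observation variance, the Normal–Normal posterior has precision τ_n = τ₀ + n/σ² and mean μ_n = (τ₀μ₀ + (n/σ²)x̄)/τ_n.
Here τ₀ = 1/13.4 = 0.074627 and τ_data = 26/10.9 = 2.385321, so τ_n = 2.459948.
Rearranging for μ₀: μ₀ = (μ_n·τ_n − τ_data·x̄)/τ₀ = (-3.7088·2.459948 − 2.385321·-4.0) / 0.074627 = 0.417829/0.074627 ≈ 5.6.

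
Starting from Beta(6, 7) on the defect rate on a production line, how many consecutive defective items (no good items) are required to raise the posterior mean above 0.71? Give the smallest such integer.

k = 12

After k defective items and 0 good items the posterior is Beta(6+k, 7), with mean (6+k)/(6+7+k).
Set (6+k)/(13+k) > 0.71 and solve: k > (0.71·13 − 6)/(1 − 0.71) = 11.138.
The smallest integer exceeding 11.138 is 12, and checking k=12: (18)/(25) = 0.7200 > 0.71.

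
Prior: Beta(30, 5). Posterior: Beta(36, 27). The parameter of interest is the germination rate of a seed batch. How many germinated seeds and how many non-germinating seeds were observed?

6 germinated seeds and 22 non-germinating seeds

Under Beta–binomial conjugacy the posterior parameters are (a+s, b+f).
Match parameters: s=36−30=6, f=27−5=22.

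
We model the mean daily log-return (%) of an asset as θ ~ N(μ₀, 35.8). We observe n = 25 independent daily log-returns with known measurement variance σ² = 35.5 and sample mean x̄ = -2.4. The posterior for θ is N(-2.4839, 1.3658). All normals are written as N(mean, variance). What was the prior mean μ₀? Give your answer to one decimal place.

μ₀ = -4.6

With known observation variance, the Normal–Normal posterior has precision τ_n = τ₀ + n/σ² and mean μ_n = (τ₀μ₀ + (n/σ²)x̄)/τ_n.
Here τ₀ = 1/35.8 = 0.027933 and τ_data = 25/35.5 = 0.704225, so τ_n = 0.732158.
Rearranging for μ₀: μ₀ = (μ_n·τ_n − τ_data·x̄)/τ₀ = (-2.4839·0.732158 − 0.704225·-2.4) / 0.027933 = -0.128467/0.027933 ≈ -4.6.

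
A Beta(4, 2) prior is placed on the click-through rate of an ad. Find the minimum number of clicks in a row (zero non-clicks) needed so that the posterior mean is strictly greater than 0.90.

After k clicks and 0 non-clicks the posterior is Beta(4+k, 2), with mean (4+k)/(4+2+k).
Set (4+k)/(6+k) > 0.90 and solve: k > (0.90·6 − 4)/(1 − 0.90) = 14.000.
The smallest integer exceeding 14.000 is 15.

k = 15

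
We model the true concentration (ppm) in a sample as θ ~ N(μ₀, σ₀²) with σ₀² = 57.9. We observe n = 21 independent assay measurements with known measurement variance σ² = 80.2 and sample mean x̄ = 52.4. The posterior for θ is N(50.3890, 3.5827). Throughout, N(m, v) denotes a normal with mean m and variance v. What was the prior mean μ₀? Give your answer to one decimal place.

μ₀ = 19.9

The posterior mean is a precision-weighted average: μ_n = (τ₀μ₀ + τ_data·x̄)/(τ₀+τ_data), with τ₀=1/σ₀² and τ_data=n/σ².
Here τ₀ = 1/57.9 = 0.017271 and τ_data = 21/80.2 = 0.261845, so τ_n = 0.279116.
Rearranging for μ₀: μ₀ = (μ_n·τ_n − τ_data·x̄)/τ₀ = (50.3890·0.279116 − 0.261845·52.4) / 0.017271 = 0.343698/0.017271 ≈ 19.9.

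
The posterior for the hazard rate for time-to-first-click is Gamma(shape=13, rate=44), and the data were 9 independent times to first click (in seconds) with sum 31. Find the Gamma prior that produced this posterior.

Gamma–exponential conjugacy: posterior shape = α + n, posterior rate = β + Σtᵢ.
So α = 13 − 9 = 4 and β = 44 − 31 = 13.

Gamma(shape=4, rate=13)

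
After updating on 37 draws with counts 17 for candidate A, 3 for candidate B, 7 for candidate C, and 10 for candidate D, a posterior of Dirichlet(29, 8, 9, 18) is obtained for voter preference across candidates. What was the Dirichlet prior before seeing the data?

For a Dirichlet(α) prior with multinomial counts c, the posterior is Dirichlet(α + c) componentwise.
Subtract each count from the matching posterior parameter: 29−17=12, 8−3=5, 9−7=2, 18−10=8.

Dirichlet(12, 5, 2, 8)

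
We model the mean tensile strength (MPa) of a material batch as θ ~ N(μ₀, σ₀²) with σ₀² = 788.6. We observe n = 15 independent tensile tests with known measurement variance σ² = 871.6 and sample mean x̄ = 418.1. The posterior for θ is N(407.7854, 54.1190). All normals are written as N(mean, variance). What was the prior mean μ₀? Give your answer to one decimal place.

μ₀ = 267.8

The posterior mean is a precision-weighted average: μ_n = (τ₀μ₀ + τ_data·x̄)/(τ₀+τ_data), with τ₀=1/σ₀² and τ_data=n/σ².
Here τ₀ = 1/788.6 = 0.001268 and τ_data = 15/871.6 = 0.017210, so τ_n = 0.018478.
Rearranging for μ₀: μ₀ = (μ_n·τ_n − τ_data·x̄)/τ₀ = (407.7854·0.018478 − 0.017210·418.1) / 0.001268 = 0.339558/0.001268 ≈ 267.8.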